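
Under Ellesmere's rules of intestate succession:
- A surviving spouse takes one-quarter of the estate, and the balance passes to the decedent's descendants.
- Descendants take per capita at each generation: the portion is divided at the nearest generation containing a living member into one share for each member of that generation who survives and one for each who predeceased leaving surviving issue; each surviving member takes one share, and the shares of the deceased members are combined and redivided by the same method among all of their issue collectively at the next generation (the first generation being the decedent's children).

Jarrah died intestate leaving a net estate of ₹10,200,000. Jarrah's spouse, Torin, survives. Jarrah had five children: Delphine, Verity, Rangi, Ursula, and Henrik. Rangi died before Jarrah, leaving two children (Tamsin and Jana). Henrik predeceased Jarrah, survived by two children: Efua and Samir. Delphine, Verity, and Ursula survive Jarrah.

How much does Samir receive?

Torin takes one-quarter of ₹10,200,000 = ₹2,550,000. The remaining ₹7,650,000 passes to the descendants.
The descendants' portion (₹7,650,000) is divided at the children's generation into 5 shares of ₹1,530,000. Delphine, Verity, and Ursula each take ₹1,530,000. The 2 shares of the deceased (Rangi and Henrik) are combined into a pool of ₹3,060,000.
That pool (₹3,060,000) is divided at the grandchildren's generation equally among Tamsin, Jana, Efua, and Samir: ₹765,000 each.

Samir receives ₹765,000.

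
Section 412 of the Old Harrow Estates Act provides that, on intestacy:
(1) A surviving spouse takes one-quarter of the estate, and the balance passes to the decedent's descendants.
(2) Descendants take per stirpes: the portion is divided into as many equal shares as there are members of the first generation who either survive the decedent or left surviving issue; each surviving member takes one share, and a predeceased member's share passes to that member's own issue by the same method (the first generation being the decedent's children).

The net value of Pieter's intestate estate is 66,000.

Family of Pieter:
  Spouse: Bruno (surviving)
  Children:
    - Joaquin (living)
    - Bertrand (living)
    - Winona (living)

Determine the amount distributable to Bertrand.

Bruno takes one-quarter of 66,000 = 16,500. The remaining 49,500 passes to the descendants.
The descendants' portion (49,500) is divided into 3 shares of 16,500: Joaquin, Bertrand, and Winona each take 16,500.

Bertrand receives 16,500.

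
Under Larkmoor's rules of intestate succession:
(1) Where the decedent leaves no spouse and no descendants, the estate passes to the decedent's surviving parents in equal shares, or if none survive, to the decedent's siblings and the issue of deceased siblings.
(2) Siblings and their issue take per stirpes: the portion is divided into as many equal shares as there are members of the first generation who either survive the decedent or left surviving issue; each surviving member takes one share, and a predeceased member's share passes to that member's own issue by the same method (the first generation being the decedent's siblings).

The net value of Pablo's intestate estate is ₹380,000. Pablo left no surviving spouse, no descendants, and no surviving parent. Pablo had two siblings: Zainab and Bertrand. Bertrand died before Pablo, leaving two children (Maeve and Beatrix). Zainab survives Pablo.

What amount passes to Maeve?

Maeve receives ₹95,000.

The entire ₹380,000 passes to the siblings and their issue.
That amount (₹380,000) is divided into 2 shares of ₹190,000: Zainab takes ₹190,000; Bertrand's ₹190,000 share passes to Bertrand's issue.
Bertrand's share (₹190,000) is divided into 2 shares of ₹95,000: Maeve and Beatrix each take ₹95,000.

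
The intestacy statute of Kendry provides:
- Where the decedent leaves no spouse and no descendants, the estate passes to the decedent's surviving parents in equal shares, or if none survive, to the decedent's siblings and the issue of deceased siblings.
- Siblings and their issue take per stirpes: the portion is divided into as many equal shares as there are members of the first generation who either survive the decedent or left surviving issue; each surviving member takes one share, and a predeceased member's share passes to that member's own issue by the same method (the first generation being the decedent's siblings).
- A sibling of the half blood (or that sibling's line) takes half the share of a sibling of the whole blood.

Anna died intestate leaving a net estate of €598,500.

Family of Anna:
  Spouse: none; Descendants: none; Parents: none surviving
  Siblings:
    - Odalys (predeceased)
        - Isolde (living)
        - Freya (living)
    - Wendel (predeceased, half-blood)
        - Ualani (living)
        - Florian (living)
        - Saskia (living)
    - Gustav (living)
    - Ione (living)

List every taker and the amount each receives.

The entire €598,500 passes to the siblings and their issue.
Counting each half-blood sibling's line as half a unit, there are 7/2 units in €598,500, so one unit is €171,000. Whole-blood lines (Odalys, Gustav, and Ione) take €171,000 each; half-blood lines (Wendel) take €85,500 each.
Odalys's share (€171,000) is divided into 2 shares of €85,500: Isolde and Freya each take €85,500.
Wendel's share (€85,500) is divided into 3 shares of €28,500: Ualani, Florian, and Saskia each take €28,500.

Isolde: €85,500; Freya: €85,500; Ualani: €28,500; Florian: €28,500; Saskia: €28,500; Gustav: €171,000; Ione: €171,000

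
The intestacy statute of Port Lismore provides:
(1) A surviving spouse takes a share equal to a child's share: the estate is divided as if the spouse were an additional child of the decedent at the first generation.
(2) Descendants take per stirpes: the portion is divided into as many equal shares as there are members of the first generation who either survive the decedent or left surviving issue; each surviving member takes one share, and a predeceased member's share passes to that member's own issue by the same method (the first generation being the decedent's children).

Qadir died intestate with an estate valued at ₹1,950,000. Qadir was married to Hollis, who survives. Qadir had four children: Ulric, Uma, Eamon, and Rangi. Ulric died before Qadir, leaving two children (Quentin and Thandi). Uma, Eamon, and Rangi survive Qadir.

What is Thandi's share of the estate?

The spouse counts as an additional share at the children's level, so there are 5 primary shares of ₹390,000. Hollis takes one such share (₹390,000).
The children's combined portion (₹1,560,000) is divided into 4 shares of ₹390,000: Uma, Eamon, and Rangi each take ₹390,000; Ulric's ₹390,000 share passes to Ulric's issue.
Ulric's share (₹390,000) is divided into 2 shares of ₹195,000: Quentin and Thandi each take ₹195,000.

Thandi receives ₹195,000.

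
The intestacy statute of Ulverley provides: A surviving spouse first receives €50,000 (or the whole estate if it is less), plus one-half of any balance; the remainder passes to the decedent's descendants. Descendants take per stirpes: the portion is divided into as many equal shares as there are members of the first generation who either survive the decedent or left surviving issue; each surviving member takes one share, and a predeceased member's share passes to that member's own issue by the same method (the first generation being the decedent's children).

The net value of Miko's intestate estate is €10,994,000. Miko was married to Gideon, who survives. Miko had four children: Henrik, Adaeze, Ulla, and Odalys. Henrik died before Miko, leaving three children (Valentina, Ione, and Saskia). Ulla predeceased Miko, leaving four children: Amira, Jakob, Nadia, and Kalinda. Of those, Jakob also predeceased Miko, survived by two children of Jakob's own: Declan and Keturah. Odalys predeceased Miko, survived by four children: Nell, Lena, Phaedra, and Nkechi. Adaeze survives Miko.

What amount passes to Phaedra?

Phaedra receives €342,000.

Gideon first takes €50,000, leaving a balance of €10,944,000. Gideon then takes one-half of the balance (€5,472,000), for a total of €5,522,000. The remaining €5,472,000 passes to the descendants.
The descendants' portion (€5,472,000) is divided into 4 shares of €1,368,000: Adaeze takes €1,368,000; Henrik's €1,368,000 share passes to Henrik's issue; Ulla's €1,368,000 share passes to Ulla's issue; Odalys's €1,368,000 share passes to Odalys's issue.
Henrik's share (€1,368,000) is divided into 3 shares of €456,000: Valentina, Ione, and Saskia each take €456,000.
Ulla's share (€1,368,000) is divided into 4 shares of €342,000: Amira, Nadia, and Kalinda each take €342,000; Jakob's €342,000 share passes to Jakob's issue.
Jakob's share (€342,000) is divided into 2 shares of €171,000: Declan and Keturah each take €171,000.
Odalys's share (€1,368,000) is divided into 4 shares of €342,000: Nell, Lena, Phaedra, and Nkechi each take €342,000.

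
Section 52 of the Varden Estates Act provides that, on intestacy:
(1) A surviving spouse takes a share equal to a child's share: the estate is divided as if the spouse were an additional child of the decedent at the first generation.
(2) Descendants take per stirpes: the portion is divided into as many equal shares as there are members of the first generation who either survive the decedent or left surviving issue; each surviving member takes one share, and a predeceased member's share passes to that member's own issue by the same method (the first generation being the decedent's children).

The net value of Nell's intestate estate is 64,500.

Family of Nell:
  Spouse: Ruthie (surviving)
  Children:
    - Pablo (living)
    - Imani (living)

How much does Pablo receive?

The spouse counts as an additional share at the children's level, so there are 3 primary shares of 21,500. Ruthie takes one such share (21,500).
The children's combined portion (43,000) is divided into 2 shares of 21,500: Pablo and Imani each take 21,500.

Pablo receives 21,500.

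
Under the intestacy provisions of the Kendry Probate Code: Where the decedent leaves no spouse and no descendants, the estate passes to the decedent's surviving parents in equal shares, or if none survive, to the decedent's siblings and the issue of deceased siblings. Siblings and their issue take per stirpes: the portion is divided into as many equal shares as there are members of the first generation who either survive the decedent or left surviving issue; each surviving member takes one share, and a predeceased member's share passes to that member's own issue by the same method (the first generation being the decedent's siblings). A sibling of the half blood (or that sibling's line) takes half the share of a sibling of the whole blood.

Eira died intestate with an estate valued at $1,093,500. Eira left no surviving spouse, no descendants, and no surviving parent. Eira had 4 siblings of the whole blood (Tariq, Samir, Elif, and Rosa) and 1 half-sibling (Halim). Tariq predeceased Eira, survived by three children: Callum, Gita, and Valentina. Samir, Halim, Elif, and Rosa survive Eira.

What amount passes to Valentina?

The entire $1,093,500 passes to the siblings and their issue.
Counting each half-blood sibling's line as half a unit, there are 9/2 units in $1,093,500, so one unit is $243,000. Whole-blood lines (Tariq, Samir, Elif, and Rosa) take $243,000 each; half-blood lines (Halim) take $121,500 each.
Tariq's share ($243,000) is divided into 3 shares of $81,000: Callum, Gita, and Valentina each take $81,000.

Valentina receives $81,000.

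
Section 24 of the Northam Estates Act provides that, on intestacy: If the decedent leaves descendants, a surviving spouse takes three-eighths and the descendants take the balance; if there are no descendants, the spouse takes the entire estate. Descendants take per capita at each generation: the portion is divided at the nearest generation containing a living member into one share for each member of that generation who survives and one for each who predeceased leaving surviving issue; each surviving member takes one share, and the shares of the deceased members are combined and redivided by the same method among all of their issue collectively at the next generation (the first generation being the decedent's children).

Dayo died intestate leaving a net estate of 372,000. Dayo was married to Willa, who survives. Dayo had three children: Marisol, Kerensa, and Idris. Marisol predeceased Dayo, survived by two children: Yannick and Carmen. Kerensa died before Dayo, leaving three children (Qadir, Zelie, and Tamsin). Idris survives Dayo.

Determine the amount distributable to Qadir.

Willa takes three-eighths of 372,000 = 139,500. The remaining 232,500 passes to the descendants.
The descendants' portion (232,500) is divided at the children's generation into 3 shares of 77,500. Idris takes 77,500. The 2 shares of the deceased (Marisol and Kerensa) are combined into a pool of 155,000.
That pool (155,000) is divided at the grandchildren's generation equally among Yannick, Carmen, Qadir, Zelie, and Tamsin: 31,000 each.

Qadir receives 31,000.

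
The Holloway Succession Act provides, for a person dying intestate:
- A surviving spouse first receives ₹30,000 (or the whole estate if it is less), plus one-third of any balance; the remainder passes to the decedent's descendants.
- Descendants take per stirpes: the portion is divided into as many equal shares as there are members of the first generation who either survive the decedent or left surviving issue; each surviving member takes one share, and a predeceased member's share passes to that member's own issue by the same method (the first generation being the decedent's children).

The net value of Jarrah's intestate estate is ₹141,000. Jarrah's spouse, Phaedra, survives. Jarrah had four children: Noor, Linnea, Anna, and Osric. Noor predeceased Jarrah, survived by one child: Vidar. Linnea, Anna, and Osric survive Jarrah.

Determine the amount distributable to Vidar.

Phaedra first takes ₹30,000, leaving a balance of ₹111,000. Phaedra then takes one-third of the balance (₹37,000), for a total of ₹67,000. The remaining ₹74,000 passes to the descendants.
The descendants' portion (₹74,000) is divided into 4 shares of ₹18,500: Linnea, Anna, and Osric each take ₹18,500; Noor's ₹18,500 share passes to Noor's issue.
Noor's share (₹18,500) passes entirely to Vidar.

Vidar receives ₹18,500.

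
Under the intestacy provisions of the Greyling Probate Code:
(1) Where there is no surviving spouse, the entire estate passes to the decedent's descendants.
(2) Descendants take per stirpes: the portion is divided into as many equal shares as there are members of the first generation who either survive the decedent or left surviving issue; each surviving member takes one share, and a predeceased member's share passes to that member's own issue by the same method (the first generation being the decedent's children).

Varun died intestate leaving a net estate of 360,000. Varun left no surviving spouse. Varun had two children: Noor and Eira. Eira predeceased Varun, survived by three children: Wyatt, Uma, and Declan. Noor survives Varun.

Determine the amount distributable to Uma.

The entire 360,000 passes to the descendants.
That amount (360,000) is divided into 2 shares of 180,000: Noor takes 180,000; Eira's 180,000 share passes to Eira's issue.
Eira's share (180,000) is divided into 3 shares of 60,000: Wyatt, Uma, and Declan each take 60,000.

Uma receives 60,000.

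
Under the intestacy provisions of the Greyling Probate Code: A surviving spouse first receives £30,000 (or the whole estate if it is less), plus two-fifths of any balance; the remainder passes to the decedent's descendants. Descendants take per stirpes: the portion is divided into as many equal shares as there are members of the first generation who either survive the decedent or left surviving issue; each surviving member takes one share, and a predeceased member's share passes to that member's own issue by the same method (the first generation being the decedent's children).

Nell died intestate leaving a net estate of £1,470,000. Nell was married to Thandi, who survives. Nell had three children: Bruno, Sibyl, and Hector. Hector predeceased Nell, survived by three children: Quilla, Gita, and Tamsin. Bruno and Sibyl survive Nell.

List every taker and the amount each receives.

Thandi: £606,000; Bruno: £288,000; Sibyl: £288,000; Quilla: £96,000; Gita: £96,000; Tamsin: £96,000

Thandi first takes £30,000, leaving a balance of £1,440,000. Thandi then takes two-fifths of the balance (£576,000), for a total of £606,000. The remaining £864,000 passes to the descendants.
The descendants' portion (£864,000) is divided into 3 shares of £288,000: Bruno and Sibyl each take £288,000; Hector's £288,000 share passes to Hector's issue.
Hector's share (£288,000) is divided into 3 shares of £96,000: Quilla, Gita, and Tamsin each take £96,000.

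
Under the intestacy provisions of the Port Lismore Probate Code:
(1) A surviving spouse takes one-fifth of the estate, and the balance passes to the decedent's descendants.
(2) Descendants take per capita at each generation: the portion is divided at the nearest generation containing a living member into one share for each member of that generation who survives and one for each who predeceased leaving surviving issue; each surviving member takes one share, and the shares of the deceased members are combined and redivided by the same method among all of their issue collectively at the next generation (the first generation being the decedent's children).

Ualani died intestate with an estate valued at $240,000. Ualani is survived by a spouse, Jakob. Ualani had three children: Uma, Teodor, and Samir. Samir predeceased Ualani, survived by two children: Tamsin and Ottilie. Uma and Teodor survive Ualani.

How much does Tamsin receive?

Tamsin receives $32,000.

Jakob takes one-fifth of $240,000 = $48,000. The remaining $192,000 passes to the descendants.
The descendants' portion ($192,000) is divided at the children's generation into 3 shares of $64,000. Uma and Teodor each take $64,000. The remaining share for the deceased Samir ($64,000) is carried to the next generation.
That pool ($64,000) is divided at the grandchildren's generation equally among Tamsin and Ottilie: $32,000 each.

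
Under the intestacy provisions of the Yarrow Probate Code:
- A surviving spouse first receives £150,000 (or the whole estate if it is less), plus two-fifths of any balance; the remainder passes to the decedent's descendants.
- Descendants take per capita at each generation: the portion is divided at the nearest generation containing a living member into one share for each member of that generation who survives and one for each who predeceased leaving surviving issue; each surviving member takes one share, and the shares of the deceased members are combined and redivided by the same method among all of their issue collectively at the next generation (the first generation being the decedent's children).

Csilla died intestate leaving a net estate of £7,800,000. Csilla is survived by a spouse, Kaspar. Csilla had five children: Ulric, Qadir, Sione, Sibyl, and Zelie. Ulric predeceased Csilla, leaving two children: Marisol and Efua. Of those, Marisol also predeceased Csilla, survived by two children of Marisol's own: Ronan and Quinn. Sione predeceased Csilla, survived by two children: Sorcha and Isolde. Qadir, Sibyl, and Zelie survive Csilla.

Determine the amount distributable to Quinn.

Kaspar first takes £150,000, leaving a balance of £7,650,000. Kaspar then takes two-fifths of the balance (£3,060,000), for a total of £3,210,000. The remaining £4,590,000 passes to the descendants.
The descendants' portion (£4,590,000) is divided at the children's generation into 5 shares of £918,000. Qadir, Sibyl, and Zelie each take £918,000. The 2 shares of the deceased (Ulric and Sione) are combined into a pool of £1,836,000.
That pool (£1,836,000) is divided at the grandchildren's generation into 4 shares of £459,000. Efua, Sorcha, and Isolde each take £459,000. The remaining share for the deceased Marisol (£459,000) is carried to the next generation.
That pool (£459,000) is divided at the great-grandchildren's generation equally among Ronan and Quinn: £229,500 each.

Quinn receives £229,500.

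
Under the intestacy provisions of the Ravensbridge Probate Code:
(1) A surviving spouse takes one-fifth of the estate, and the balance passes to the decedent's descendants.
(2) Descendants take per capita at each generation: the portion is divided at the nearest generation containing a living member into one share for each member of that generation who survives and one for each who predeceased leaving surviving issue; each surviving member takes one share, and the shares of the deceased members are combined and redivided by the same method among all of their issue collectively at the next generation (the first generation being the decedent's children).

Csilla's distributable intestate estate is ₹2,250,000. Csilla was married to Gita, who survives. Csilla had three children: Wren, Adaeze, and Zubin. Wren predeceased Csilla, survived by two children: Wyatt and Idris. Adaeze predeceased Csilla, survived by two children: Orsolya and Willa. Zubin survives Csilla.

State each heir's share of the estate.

Gita takes one-fifth of ₹2,250,000 = ₹450,000. The remaining ₹1,800,000 passes to the descendants.
The descendants' portion (₹1,800,000) is divided at the children's generation into 3 shares of ₹600,000. Zubin takes ₹600,000. The 2 shares of the deceased (Wren and Adaeze) are combined into a pool of ₹1,200,000.
That pool (₹1,200,000) is divided at the grandchildren's generation equally among Wyatt, Idris, Orsolya, and Willa: ₹300,000 each.

Gita: ₹450,000; Wyatt: ₹300,000; Idris: ₹300,000; Orsolya: ₹300,000; Willa: ₹300,000; Zubin: ₹600,000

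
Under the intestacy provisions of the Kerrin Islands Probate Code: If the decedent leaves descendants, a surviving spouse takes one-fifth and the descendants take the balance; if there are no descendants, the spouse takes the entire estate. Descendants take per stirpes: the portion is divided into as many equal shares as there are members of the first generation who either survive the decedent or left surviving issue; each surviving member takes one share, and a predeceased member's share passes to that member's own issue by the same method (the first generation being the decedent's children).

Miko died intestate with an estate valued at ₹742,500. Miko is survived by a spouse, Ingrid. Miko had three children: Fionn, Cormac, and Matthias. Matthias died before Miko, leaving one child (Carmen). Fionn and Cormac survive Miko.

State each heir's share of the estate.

Ingrid: ₹148,500; Fionn: ₹198,000; Cormac: ₹198,000; Carmen: ₹198,000

Ingrid takes one-fifth of ₹742,500 = ₹148,500. The remaining ₹594,000 passes to the descendants.
The descendants' portion (₹594,000) is divided into 3 shares of ₹198,000: Fionn and Cormac each take ₹198,000; Matthias's ₹198,000 share passes to Matthias's issue.
Matthias's share (₹198,000) passes entirely to Carmen.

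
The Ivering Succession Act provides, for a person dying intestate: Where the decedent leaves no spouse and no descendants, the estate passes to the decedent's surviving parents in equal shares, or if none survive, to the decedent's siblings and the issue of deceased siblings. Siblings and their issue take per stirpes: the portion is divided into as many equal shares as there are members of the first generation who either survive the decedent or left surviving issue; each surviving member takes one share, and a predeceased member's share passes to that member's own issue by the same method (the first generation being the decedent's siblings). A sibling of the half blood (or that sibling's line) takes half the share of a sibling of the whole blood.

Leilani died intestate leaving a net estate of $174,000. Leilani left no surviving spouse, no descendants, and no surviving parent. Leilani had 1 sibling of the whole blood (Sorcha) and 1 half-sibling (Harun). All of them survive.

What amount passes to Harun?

Harun receives $58,000.

The entire $174,000 passes to the siblings and their issue.
Counting each half-blood sibling's line as half a unit, there are 3/2 units in $174,000, so one unit is $116,000. Whole-blood lines (Sorcha) take $116,000 each; half-blood lines (Harun) take $58,000 each.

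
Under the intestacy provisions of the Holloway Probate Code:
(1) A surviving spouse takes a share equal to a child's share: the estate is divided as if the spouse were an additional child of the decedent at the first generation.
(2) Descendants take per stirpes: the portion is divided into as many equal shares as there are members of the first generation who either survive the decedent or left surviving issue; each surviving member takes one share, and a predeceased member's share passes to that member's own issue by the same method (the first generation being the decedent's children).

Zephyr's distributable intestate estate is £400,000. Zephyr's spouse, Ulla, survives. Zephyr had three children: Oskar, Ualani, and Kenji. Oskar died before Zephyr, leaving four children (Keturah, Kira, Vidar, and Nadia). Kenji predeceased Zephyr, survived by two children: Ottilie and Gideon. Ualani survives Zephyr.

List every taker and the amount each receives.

The spouse counts as an additional share at the children's level, so there are 4 primary shares of £100,000. Ulla takes one such share (£100,000).
The children's combined portion (£300,000) is divided into 3 shares of £100,000: Ualani takes £100,000; Oskar's £100,000 share passes to Oskar's issue; Kenji's £100,000 share passes to Kenji's issue.
Oskar's share (£100,000) is divided into 4 shares of £25,000: Keturah, Kira, Vidar, and Nadia each take £25,000.
Kenji's share (£100,000) is divided into 2 shares of £50,000: Ottilie and Gideon each take £50,000.

Ulla: £100,000; Keturah: £25,000; Kira: £25,000; Vidar: £25,000; Nadia: £25,000; Ualani: £100,000; Ottilie: £50,000; Gideon: £50,000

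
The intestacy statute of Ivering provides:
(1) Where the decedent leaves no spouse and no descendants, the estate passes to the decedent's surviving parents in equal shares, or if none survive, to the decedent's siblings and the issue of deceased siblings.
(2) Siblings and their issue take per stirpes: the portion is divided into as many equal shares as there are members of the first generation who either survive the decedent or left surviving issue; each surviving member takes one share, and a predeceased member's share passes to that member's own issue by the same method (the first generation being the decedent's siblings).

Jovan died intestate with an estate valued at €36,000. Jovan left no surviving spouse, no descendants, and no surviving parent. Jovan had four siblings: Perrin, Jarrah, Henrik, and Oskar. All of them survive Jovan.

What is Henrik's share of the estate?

The entire €36,000 passes to the siblings and their issue.
That amount (€36,000) is divided into 4 shares of €9,000: Perrin, Jarrah, Henrik, and Oskar each take €9,000.

Henrik receives €9,000.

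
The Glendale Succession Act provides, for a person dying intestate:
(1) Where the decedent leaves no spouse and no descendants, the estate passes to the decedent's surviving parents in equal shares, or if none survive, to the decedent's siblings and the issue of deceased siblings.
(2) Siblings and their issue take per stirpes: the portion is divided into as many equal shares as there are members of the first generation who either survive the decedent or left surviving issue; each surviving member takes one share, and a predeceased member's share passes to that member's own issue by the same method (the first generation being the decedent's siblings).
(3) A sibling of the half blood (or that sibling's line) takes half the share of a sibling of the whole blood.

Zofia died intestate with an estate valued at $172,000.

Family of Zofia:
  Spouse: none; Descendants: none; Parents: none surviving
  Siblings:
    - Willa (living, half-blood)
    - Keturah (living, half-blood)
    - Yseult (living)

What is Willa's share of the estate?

The entire $172,000 passes to the siblings and their issue.
Counting each half-blood sibling's line as half a unit, there are 2 units in $172,000, so one unit is $86,000. Whole-blood lines (Yseult) take $86,000 each; half-blood lines (Willa and Keturah) take $43,000 each.

Willa receives $43,000.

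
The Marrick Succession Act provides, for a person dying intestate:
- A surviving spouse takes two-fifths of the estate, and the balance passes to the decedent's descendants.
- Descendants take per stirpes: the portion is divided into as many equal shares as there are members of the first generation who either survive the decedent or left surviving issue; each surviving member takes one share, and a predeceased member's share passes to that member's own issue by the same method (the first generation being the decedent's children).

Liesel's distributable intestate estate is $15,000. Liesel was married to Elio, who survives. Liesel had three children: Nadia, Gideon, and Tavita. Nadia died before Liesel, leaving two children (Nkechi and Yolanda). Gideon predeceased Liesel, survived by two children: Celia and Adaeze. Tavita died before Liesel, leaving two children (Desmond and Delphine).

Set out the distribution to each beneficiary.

Elio: $6,000; Nkechi: $1,500; Yolanda: $1,500; Celia: $1,500; Adaeze: $1,500; Desmond: $1,500; Delphine: $1,500

Elio takes two-fifths of $15,000 = $6,000. The remaining $9,000 passes to the descendants.
The descendants' portion ($9,000) is divided into 3 shares of $3,000: Nadia's $3,000 share passes to Nadia's issue; Gideon's $3,000 share passes to Gideon's issue; Tavita's $3,000 share passes to Tavita's issue.
Nadia's share ($3,000) is divided into 2 shares of $1,500: Nkechi and Yolanda each take $1,500.
Gideon's share ($3,000) is divided into 2 shares of $1,500: Celia and Adaeze each take $1,500.
Tavita's share ($3,000) is divided into 2 shares of $1,500: Desmond and Delphine each take $1,500.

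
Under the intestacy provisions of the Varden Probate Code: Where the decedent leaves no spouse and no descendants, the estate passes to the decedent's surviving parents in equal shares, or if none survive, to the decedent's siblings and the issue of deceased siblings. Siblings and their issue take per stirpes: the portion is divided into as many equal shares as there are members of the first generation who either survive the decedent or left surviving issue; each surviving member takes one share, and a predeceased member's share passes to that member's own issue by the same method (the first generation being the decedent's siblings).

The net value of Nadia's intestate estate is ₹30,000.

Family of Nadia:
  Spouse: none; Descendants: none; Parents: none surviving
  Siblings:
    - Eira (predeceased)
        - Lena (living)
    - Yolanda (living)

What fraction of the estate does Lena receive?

Lena receives 1/2 of the estate.

The entire ₹30,000 passes to the siblings and their issue.
That amount (₹30,000) is divided into 2 shares of ₹15,000: Yolanda takes ₹15,000; Eira's ₹15,000 share passes to Eira's issue.
Eira's share (₹15,000) passes entirely to Lena.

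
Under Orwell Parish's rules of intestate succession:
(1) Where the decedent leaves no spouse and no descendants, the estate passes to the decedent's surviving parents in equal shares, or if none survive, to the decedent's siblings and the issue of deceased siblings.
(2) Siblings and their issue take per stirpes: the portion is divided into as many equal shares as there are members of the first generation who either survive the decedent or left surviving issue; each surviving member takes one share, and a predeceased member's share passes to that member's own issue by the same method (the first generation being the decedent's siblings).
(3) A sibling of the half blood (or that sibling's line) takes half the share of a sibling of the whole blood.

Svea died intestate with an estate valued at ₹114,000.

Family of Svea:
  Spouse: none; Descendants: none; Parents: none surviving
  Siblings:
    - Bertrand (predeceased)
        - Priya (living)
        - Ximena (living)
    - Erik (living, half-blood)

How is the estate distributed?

Priya: ₹38,000; Ximena: ₹38,000; Erik: ₹38,000

The entire ₹114,000 passes to the siblings and their issue.
Counting each half-blood sibling's line as half a unit, there are 3/2 units in ₹114,000, so one unit is ₹76,000. Whole-blood lines (Bertrand) take ₹76,000 each; half-blood lines (Erik) take ₹38,000 each.
Bertrand's share (₹76,000) is divided into 2 shares of ₹38,000: Priya and Ximena each take ₹38,000.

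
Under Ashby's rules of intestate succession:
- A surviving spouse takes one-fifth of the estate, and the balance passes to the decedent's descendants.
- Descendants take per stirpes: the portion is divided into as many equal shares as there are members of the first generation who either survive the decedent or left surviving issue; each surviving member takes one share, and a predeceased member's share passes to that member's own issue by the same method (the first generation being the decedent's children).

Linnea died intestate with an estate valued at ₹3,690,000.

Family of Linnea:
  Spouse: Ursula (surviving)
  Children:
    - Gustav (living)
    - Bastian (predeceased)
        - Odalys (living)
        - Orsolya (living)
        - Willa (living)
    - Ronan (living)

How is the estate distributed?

Ursula takes one-fifth of ₹3,690,000 = ₹738,000. The remaining ₹2,952,000 passes to the descendants.
The descendants' portion (₹2,952,000) is divided into 3 shares of ₹984,000: Gustav and Ronan each take ₹984,000; Bastian's ₹984,000 share passes to Bastian's issue.
Bastian's share (₹984,000) is divided into 3 shares of ₹328,000: Odalys, Orsolya, and Willa each take ₹328,000.

Ursula: ₹738,000; Gustav: ₹984,000; Odalys: ₹328,000; Orsolya: ₹328,000; Willa: ₹328,000; Ronan: ₹984,000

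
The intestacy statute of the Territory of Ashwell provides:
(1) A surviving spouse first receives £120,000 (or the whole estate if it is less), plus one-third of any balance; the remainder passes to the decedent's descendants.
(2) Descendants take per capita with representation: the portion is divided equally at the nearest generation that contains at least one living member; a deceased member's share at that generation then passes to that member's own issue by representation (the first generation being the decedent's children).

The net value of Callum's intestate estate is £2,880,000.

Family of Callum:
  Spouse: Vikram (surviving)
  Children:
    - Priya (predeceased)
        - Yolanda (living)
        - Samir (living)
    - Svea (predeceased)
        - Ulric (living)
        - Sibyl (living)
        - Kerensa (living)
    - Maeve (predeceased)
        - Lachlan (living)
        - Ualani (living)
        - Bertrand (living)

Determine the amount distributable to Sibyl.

Sibyl receives £230,000.

Vikram first takes £120,000, leaving a balance of £2,760,000. Vikram then takes one-third of the balance (£920,000), for a total of £1,040,000. The remaining £1,840,000 passes to the descendants.
No child survives, so the initial division is made at the grandchildren's generation.
The descendants' portion (£1,840,000) is divided into 8 shares of £230,000: Yolanda, Samir, Ulric, Sibyl, Kerensa, Lachlan, Ualani, and Bertrand each take £230,000.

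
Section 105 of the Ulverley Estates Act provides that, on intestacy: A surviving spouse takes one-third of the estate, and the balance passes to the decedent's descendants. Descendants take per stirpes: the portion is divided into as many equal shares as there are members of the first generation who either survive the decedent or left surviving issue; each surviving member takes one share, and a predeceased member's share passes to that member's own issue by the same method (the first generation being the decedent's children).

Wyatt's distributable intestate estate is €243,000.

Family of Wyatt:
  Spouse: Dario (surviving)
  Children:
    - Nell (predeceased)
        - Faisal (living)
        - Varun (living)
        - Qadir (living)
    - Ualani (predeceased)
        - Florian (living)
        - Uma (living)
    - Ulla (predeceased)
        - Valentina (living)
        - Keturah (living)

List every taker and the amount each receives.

Dario: €81,000; Faisal: €18,000; Varun: €18,000; Qadir: €18,000; Florian: €27,000; Uma: €27,000; Valentina: €27,000; Keturah: €27,000

Dario takes one-third of €243,000 = €81,000. The remaining €162,000 passes to the descendants.
The descendants' portion (€162,000) is divided into 3 shares of €54,000: Nell's €54,000 share passes to Nell's issue; Ualani's €54,000 share passes to Ualani's issue; Ulla's €54,000 share passes to Ulla's issue.
Nell's share (€54,000) is divided into 3 shares of €18,000: Faisal, Varun, and Qadir each take €18,000.
Ualani's share (€54,000) is divided into 2 shares of €27,000: Florian and Uma each take €27,000.
Ulla's share (€54,000) is divided into 2 shares of €27,000: Valentina and Keturah each take €27,000.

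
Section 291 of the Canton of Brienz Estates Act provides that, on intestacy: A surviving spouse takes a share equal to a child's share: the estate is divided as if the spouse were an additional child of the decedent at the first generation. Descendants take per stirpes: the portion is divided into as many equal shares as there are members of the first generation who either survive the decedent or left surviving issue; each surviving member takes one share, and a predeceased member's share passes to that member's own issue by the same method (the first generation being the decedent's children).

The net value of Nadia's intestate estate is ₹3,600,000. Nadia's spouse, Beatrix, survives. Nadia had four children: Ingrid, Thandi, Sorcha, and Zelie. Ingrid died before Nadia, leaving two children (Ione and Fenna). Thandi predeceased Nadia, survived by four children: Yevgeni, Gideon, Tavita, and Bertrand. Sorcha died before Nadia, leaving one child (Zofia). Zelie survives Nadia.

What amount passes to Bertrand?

Bertrand receives ₹180,000.

The spouse counts as an additional share at the children's level, so there are 5 primary shares of ₹720,000. Beatrix takes one such share (₹720,000).
The children's combined portion (₹2,880,000) is divided into 4 shares of ₹720,000: Zelie takes ₹720,000; Ingrid's ₹720,000 share passes to Ingrid's issue; Thandi's ₹720,000 share passes to Thandi's issue; Sorcha's ₹720,000 share passes to Sorcha's issue.
Ingrid's share (₹720,000) is divided into 2 shares of ₹360,000: Ione and Fenna each take ₹360,000.
Thandi's share (₹720,000) is divided into 4 shares of ₹180,000: Yevgeni, Gideon, Tavita, and Bertrand each take ₹180,000.
Sorcha's share (₹720,000) passes entirely to Zofia.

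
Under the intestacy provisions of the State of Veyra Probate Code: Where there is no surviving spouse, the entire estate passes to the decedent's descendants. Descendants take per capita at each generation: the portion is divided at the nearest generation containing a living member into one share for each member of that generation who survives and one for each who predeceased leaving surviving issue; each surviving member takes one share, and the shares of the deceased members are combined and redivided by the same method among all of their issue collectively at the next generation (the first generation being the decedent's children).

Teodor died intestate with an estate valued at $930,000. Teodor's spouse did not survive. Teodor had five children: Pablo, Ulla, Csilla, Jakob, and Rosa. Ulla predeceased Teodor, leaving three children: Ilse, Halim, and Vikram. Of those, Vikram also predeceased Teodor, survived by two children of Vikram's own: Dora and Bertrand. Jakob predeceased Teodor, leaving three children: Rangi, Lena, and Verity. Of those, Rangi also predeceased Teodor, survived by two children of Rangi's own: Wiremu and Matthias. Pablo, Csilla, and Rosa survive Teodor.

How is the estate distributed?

The entire $930,000 passes to the descendants.
That amount ($930,000) is divided at the children's generation into 5 shares of $186,000. Pablo, Csilla, and Rosa each take $186,000. The 2 shares of the deceased (Ulla and Jakob) are combined into a pool of $372,000.
That pool ($372,000) is divided at the grandchildren's generation into 6 shares of $62,000. Ilse, Halim, Lena, and Verity each take $62,000. The 2 shares of the deceased (Vikram and Rangi) are combined into a pool of $124,000.
That pool ($124,000) is divided at the great-grandchildren's generation equally among Dora, Bertrand, Wiremu, and Matthias: $31,000 each.

Pablo: $186,000; Ilse: $62,000; Halim: $62,000; Dora: $31,000; Bertrand: $31,000; Csilla: $186,000; Wiremu: $31,000; Matthias: $31,000; Lena: $62,000; Verity: $62,000; Rosa: $186,000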